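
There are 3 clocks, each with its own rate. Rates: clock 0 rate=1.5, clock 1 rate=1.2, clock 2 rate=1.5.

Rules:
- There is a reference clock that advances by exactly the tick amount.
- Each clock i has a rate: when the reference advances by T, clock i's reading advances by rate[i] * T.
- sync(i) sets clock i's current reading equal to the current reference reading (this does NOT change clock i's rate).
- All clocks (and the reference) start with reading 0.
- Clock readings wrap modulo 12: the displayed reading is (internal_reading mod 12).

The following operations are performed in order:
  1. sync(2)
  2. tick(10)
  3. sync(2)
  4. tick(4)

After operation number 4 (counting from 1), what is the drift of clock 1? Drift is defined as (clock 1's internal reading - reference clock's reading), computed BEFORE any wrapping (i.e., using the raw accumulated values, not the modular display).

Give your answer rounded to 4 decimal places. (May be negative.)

Answer: 2.8000

Derivation:
After op 1 sync(2): ref=0.0000 raw=[0.0000 0.0000 0.0000]
After op 2 tick(10): ref=10.0000 raw=[15.0000 12.0000 15.0000]
After op 3 sync(2): ref=10.0000 raw=[15.0000 12.0000 10.0000]
After op 4 tick(4): ref=14.0000 raw=[21.0000 16.8000 16.0000]
Drift of clock 1 after op 4: 16.8000 - 14.0000 = 2.8000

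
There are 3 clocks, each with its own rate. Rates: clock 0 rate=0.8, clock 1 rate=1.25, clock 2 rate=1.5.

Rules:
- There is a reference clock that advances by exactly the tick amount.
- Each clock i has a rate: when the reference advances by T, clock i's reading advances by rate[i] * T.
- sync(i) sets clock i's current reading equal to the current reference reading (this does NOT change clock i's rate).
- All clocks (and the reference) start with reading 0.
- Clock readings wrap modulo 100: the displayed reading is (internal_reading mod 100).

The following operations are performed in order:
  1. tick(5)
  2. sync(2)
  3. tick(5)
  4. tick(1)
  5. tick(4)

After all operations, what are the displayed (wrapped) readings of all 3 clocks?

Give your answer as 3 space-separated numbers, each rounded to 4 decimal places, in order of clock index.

After op 1 tick(5): ref=5.0000 raw=[4.0000 6.2500 7.5000]
After op 2 sync(2): ref=5.0000 raw=[4.0000 6.2500 5.0000]
After op 3 tick(5): ref=10.0000 raw=[8.0000 12.5000 12.5000]
After op 4 tick(1): ref=11.0000 raw=[8.8000 13.7500 14.0000]
After op 5 tick(4): ref=15.0000 raw=[12.0000 18.7500 20.0000]
Wrap final raw readings (mod 100): 12.0000 mod 100 = 12.0000; 18.7500 mod 100 = 18.7500; 20.0000 mod 100 = 20.0000

Answer: 12.0000 18.7500 20.0000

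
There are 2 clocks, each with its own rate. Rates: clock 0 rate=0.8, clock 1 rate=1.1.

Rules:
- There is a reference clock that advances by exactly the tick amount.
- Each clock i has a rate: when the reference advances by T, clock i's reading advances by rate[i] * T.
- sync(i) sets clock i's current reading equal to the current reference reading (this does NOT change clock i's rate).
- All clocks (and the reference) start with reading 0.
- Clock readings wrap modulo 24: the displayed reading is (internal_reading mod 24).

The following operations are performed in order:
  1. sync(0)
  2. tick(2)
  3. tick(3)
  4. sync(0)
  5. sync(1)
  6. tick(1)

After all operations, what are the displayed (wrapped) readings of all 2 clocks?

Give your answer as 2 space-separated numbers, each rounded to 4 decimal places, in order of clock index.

Answer: 5.8000 6.1000

Derivation:
After op 1 sync(0): ref=0.0000 raw=[0.0000 0.0000]
After op 2 tick(2): ref=2.0000 raw=[1.6000 2.2000]
After op 3 tick(3): ref=5.0000 raw=[4.0000 5.5000]
After op 4 sync(0): ref=5.0000 raw=[5.0000 5.5000]
After op 5 sync(1): ref=5.0000 raw=[5.0000 5.0000]
After op 6 tick(1): ref=6.0000 raw=[5.8000 6.1000]
Wrap final raw readings (mod 24): 5.8000 mod 24 = 5.8000; 6.1000 mod 24 = 6.1000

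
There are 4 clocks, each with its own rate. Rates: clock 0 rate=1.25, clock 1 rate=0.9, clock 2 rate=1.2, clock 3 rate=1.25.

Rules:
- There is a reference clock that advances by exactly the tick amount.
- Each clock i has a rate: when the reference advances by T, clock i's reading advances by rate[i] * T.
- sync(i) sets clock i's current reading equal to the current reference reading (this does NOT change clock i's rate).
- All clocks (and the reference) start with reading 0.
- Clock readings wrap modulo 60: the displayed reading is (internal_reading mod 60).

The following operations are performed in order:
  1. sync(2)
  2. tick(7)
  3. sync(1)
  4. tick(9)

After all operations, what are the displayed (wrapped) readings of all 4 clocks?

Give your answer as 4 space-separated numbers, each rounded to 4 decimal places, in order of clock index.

After op 1 sync(2): ref=0.0000 raw=[0.0000 0.0000 0.0000 0.0000]
After op 2 tick(7): ref=7.0000 raw=[8.7500 6.3000 8.4000 8.7500]
After op 3 sync(1): ref=7.0000 raw=[8.7500 7.0000 8.4000 8.7500]
After op 4 tick(9): ref=16.0000 raw=[20.0000 15.1000 19.2000 20.0000]
Wrap final raw readings (mod 60): 20.0000 mod 60 = 20.0000; 15.1000 mod 60 = 15.1000; 19.2000 mod 60 = 19.2000; 20.0000 mod 60 = 20.0000

Answer: 20.0000 15.1000 19.2000 20.0000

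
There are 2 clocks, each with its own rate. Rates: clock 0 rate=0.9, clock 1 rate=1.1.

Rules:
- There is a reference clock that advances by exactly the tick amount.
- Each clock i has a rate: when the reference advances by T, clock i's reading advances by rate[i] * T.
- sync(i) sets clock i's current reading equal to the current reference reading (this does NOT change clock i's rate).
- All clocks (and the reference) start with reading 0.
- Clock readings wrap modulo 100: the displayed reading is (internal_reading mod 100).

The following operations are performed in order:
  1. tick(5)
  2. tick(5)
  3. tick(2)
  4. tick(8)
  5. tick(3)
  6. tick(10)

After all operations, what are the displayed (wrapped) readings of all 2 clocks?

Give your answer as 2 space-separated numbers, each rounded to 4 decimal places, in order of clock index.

Answer: 29.7000 36.3000

Derivation:
After op 1 tick(5): ref=5.0000 raw=[4.5000 5.5000]
After op 2 tick(5): ref=10.0000 raw=[9.0000 11.0000]
After op 3 tick(2): ref=12.0000 raw=[10.8000 13.2000]
After op 4 tick(8): ref=20.0000 raw=[18.0000 22.0000]
After op 5 tick(3): ref=23.0000 raw=[20.7000 25.3000]
After op 6 tick(10): ref=33.0000 raw=[29.7000 36.3000]
Wrap final raw readings (mod 100): 29.7000 mod 100 = 29.7000; 36.3000 mod 100 = 36.3000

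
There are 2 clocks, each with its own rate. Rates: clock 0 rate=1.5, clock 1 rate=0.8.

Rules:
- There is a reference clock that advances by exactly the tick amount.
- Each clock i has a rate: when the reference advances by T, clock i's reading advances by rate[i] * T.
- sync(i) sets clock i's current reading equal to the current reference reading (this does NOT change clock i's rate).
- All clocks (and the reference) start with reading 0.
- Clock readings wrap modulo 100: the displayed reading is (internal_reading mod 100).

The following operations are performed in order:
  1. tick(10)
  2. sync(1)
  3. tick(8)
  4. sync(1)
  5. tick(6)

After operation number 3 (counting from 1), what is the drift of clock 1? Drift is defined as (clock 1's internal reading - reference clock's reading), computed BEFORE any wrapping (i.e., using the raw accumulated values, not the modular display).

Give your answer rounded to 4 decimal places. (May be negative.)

Answer: -1.6000

Derivation:
After op 1 tick(10): ref=10.0000 raw=[15.0000 8.0000]
After op 2 sync(1): ref=10.0000 raw=[15.0000 10.0000]
After op 3 tick(8): ref=18.0000 raw=[27.0000 16.4000]
Drift of clock 1 after op 3: 16.4000 - 18.0000 = -1.6000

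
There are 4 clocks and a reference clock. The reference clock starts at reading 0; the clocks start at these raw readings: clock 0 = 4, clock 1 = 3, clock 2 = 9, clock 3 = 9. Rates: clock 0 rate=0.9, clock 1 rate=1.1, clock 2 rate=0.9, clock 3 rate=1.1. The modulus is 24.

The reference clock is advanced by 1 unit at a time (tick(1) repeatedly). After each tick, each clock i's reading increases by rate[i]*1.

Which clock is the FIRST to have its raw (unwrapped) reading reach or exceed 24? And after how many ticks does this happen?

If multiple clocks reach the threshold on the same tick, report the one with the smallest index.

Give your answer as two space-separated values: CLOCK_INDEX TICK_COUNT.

clock 0: start=4, rate=0.9, needs 24-4 = 20; ticks = ceil(20/0.9) = ceil(22.2222) = 23; reading at tick 23 = 4 + 0.9*23 = 24.7000
clock 1: start=3, rate=1.1, needs 24-3 = 21; ticks = ceil(21/1.1) = ceil(19.0909) = 20; reading at tick 20 = 3 + 1.1*20 = 25.0000
clock 2: start=9, rate=0.9, needs 24-9 = 15; ticks = ceil(15/0.9) = ceil(16.6667) = 17; reading at tick 17 = 9 + 0.9*17 = 24.3000
clock 3: start=9, rate=1.1, needs 24-9 = 15; ticks = ceil(15/1.1) = ceil(13.6364) = 14; reading at tick 14 = 9 + 1.1*14 = 24.4000
Minimum tick count = 14; winners = [3]; smallest index = 3

Answer: 3 14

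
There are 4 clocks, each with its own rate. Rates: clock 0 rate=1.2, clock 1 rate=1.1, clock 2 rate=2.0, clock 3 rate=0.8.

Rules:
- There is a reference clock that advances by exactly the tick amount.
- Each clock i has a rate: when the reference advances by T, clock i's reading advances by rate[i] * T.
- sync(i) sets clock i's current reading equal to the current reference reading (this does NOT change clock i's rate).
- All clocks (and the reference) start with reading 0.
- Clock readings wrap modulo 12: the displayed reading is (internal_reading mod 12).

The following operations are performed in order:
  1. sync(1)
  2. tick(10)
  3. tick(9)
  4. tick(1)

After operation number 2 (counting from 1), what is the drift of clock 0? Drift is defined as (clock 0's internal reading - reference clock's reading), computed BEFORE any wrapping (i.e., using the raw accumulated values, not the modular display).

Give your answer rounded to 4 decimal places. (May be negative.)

After op 1 sync(1): ref=0.0000 raw=[0.0000 0.0000 0.0000 0.0000]
After op 2 tick(10): ref=10.0000 raw=[12.0000 11.0000 20.0000 8.0000]
Drift of clock 0 after op 2: 12.0000 - 10.0000 = 2.0000

Answer: 2.0000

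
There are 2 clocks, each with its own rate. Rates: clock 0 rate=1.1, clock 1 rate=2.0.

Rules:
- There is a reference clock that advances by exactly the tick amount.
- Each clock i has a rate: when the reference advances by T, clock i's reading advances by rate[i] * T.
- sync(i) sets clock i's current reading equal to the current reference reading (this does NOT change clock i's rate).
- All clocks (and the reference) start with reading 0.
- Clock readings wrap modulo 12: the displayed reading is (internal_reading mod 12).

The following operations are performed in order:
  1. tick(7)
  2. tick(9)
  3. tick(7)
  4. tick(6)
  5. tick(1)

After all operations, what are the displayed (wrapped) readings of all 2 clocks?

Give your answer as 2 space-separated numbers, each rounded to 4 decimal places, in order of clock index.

After op 1 tick(7): ref=7.0000 raw=[7.7000 14.0000]
After op 2 tick(9): ref=16.0000 raw=[17.6000 32.0000]
After op 3 tick(7): ref=23.0000 raw=[25.3000 46.0000]
After op 4 tick(6): ref=29.0000 raw=[31.9000 58.0000]
After op 5 tick(1): ref=30.0000 raw=[33.0000 60.0000]
Wrap final raw readings (mod 12): 33.0000 mod 12 = 9.0000; 60.0000 mod 12 = 0.0000

Answer: 9.0000 0.0000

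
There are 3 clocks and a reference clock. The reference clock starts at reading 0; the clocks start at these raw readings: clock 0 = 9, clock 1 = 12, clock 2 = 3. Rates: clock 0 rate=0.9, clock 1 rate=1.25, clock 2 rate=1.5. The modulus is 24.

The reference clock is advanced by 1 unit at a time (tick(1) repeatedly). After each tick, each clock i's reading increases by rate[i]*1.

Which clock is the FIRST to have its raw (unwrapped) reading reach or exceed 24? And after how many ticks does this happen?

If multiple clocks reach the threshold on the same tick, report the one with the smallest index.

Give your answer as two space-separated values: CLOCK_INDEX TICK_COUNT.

clock 0: start=9, rate=0.9, needs 24-9 = 15; ticks = ceil(15/0.9) = ceil(16.6667) = 17; reading at tick 17 = 9 + 0.9*17 = 24.3000
clock 1: start=12, rate=1.25, needs 24-12 = 12; ticks = ceil(12/1.25) = ceil(9.6000) = 10; reading at tick 10 = 12 + 1.25*10 = 24.5000
clock 2: start=3, rate=1.5, needs 24-3 = 21; ticks = ceil(21/1.5) = ceil(14.0000) = 14; reading at tick 14 = 3 + 1.5*14 = 24.0000
Minimum tick count = 10; winners = [1]; smallest index = 1

Answer: 1 10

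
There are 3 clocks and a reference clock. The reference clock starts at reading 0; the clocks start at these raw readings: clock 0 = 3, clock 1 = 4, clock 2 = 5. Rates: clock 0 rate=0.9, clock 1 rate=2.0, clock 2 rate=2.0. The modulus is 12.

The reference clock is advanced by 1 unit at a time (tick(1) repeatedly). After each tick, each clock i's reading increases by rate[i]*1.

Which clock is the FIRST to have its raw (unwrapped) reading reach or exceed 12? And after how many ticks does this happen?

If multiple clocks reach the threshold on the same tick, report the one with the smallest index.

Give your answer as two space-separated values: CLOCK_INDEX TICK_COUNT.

Answer: 1 4

Derivation:
clock 0: start=3, rate=0.9, needs 12-3 = 9; ticks = ceil(9/0.9) = ceil(10.0000) = 10; reading at tick 10 = 3 + 0.9*10 = 12.0000
clock 1: start=4, rate=2.0, needs 12-4 = 8; ticks = ceil(8/2.0) = ceil(4.0000) = 4; reading at tick 4 = 4 + 2.0*4 = 12.0000
clock 2: start=5, rate=2.0, needs 12-5 = 7; ticks = ceil(7/2.0) = ceil(3.5000) = 4; reading at tick 4 = 5 + 2.0*4 = 13.0000
Minimum tick count = 4; winners = [1, 2]; smallest index = 1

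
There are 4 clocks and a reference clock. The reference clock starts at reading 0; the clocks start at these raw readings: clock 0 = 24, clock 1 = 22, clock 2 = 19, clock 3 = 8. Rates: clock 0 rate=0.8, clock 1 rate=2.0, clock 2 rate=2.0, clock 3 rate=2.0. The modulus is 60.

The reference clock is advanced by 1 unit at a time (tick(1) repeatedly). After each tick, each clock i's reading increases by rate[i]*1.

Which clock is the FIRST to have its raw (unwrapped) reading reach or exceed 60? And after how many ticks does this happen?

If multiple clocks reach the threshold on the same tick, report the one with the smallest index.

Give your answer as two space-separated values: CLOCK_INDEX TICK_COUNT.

clock 0: start=24, rate=0.8, needs 60-24 = 36; ticks = ceil(36/0.8) = ceil(45.0000) = 45; reading at tick 45 = 24 + 0.8*45 = 60.0000
clock 1: start=22, rate=2.0, needs 60-22 = 38; ticks = ceil(38/2.0) = ceil(19.0000) = 19; reading at tick 19 = 22 + 2.0*19 = 60.0000
clock 2: start=19, rate=2.0, needs 60-19 = 41; ticks = ceil(41/2.0) = ceil(20.5000) = 21; reading at tick 21 = 19 + 2.0*21 = 61.0000
clock 3: start=8, rate=2.0, needs 60-8 = 52; ticks = ceil(52/2.0) = ceil(26.0000) = 26; reading at tick 26 = 8 + 2.0*26 = 60.0000
Minimum tick count = 19; winners = [1]; smallest index = 1

Answer: 1 19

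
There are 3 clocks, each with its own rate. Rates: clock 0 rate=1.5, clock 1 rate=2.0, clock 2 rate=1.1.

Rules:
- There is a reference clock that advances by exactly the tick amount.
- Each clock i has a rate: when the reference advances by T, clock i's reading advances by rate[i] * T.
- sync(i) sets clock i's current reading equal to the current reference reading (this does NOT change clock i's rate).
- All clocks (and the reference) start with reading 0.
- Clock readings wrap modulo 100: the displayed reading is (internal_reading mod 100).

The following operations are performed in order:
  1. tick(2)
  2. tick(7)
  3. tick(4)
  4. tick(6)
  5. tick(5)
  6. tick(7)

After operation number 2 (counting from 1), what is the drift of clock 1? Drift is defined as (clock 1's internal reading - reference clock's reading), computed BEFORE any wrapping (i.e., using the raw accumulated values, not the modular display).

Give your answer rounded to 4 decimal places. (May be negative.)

Answer: 9.0000

Derivation:
After op 1 tick(2): ref=2.0000 raw=[3.0000 4.0000 2.2000]
After op 2 tick(7): ref=9.0000 raw=[13.5000 18.0000 9.9000]
Drift of clock 1 after op 2: 18.0000 - 9.0000 = 9.0000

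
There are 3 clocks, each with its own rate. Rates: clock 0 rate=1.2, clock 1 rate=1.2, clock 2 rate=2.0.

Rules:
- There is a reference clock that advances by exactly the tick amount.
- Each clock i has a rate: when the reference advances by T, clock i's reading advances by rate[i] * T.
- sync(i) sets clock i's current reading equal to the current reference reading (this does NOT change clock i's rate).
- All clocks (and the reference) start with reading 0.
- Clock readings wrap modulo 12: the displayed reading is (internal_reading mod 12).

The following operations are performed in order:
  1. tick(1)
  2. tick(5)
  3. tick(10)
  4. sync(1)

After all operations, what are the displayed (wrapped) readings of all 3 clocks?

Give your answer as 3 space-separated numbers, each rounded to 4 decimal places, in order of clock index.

After op 1 tick(1): ref=1.0000 raw=[1.2000 1.2000 2.0000]
After op 2 tick(5): ref=6.0000 raw=[7.2000 7.2000 12.0000]
After op 3 tick(10): ref=16.0000 raw=[19.2000 19.2000 32.0000]
After op 4 sync(1): ref=16.0000 raw=[19.2000 16.0000 32.0000]
Wrap final raw readings (mod 12): 19.2000 mod 12 = 7.2000; 16.0000 mod 12 = 4.0000; 32.0000 mod 12 = 8.0000

Answer: 7.2000 4.0000 8.0000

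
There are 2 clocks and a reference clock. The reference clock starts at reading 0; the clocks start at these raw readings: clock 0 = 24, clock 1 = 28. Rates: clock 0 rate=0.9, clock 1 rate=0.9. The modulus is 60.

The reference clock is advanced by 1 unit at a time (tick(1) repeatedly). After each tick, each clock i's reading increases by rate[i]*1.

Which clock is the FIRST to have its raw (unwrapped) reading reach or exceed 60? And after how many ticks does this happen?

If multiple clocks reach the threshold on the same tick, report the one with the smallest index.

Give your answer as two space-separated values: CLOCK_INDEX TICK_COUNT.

Answer: 1 36

Derivation:
clock 0: start=24, rate=0.9, needs 60-24 = 36; ticks = ceil(36/0.9) = ceil(40.0000) = 40; reading at tick 40 = 24 + 0.9*40 = 60.0000
clock 1: start=28, rate=0.9, needs 60-28 = 32; ticks = ceil(32/0.9) = ceil(35.5556) = 36; reading at tick 36 = 28 + 0.9*36 = 60.4000
Minimum tick count = 36; winners = [1]; smallest index = 1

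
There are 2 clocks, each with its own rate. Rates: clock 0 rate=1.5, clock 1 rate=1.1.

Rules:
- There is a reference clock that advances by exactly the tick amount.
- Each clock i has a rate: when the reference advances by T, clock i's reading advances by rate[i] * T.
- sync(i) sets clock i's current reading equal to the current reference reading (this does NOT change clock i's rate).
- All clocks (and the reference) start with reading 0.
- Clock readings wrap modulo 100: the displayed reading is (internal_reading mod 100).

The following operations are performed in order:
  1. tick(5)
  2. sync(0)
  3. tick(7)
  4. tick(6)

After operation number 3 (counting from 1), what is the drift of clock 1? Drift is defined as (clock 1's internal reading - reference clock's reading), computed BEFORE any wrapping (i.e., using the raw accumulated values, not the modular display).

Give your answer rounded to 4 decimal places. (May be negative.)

Answer: 1.2000

Derivation:
After op 1 tick(5): ref=5.0000 raw=[7.5000 5.5000]
After op 2 sync(0): ref=5.0000 raw=[5.0000 5.5000]
After op 3 tick(7): ref=12.0000 raw=[15.5000 13.2000]
Drift of clock 1 after op 3: 13.2000 - 12.0000 = 1.2000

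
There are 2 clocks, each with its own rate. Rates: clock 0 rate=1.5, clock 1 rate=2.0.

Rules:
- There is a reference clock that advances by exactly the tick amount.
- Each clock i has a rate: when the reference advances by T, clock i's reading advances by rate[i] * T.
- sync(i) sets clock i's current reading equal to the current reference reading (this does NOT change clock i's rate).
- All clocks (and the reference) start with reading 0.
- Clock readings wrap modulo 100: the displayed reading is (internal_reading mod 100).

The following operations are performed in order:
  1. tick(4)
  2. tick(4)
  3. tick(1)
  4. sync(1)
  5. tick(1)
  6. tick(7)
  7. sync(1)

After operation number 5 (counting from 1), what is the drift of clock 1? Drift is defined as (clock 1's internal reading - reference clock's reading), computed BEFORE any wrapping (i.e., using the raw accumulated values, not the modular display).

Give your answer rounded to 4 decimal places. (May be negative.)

Answer: 1.0000

Derivation:
After op 1 tick(4): ref=4.0000 raw=[6.0000 8.0000]
After op 2 tick(4): ref=8.0000 raw=[12.0000 16.0000]
After op 3 tick(1): ref=9.0000 raw=[13.5000 18.0000]
After op 4 sync(1): ref=9.0000 raw=[13.5000 9.0000]
After op 5 tick(1): ref=10.0000 raw=[15.0000 11.0000]
Drift of clock 1 after op 5: 11.0000 - 10.0000 = 1.0000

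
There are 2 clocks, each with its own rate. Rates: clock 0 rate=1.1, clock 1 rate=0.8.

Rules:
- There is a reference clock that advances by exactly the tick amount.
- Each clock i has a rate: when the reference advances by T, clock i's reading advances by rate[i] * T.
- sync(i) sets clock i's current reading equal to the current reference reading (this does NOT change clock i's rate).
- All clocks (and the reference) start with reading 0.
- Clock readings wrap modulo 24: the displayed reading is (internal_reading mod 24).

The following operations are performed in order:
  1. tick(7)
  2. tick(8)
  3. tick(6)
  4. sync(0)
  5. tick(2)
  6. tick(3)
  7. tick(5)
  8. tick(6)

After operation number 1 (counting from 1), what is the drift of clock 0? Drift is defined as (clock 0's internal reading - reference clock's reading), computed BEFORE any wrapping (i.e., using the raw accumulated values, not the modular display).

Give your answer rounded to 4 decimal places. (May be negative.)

After op 1 tick(7): ref=7.0000 raw=[7.7000 5.6000]
Drift of clock 0 after op 1: 7.7000 - 7.0000 = 0.7000

Answer: 0.7000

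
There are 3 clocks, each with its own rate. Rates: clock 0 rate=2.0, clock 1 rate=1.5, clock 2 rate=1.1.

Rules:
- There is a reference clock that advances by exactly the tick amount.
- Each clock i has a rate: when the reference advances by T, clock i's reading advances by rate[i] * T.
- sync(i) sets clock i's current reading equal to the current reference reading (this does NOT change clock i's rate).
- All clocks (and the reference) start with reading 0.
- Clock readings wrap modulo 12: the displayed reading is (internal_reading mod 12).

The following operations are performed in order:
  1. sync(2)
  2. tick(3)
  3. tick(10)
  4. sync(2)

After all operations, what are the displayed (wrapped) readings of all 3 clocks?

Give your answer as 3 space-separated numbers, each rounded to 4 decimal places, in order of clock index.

Answer: 2.0000 7.5000 1.0000

Derivation:
After op 1 sync(2): ref=0.0000 raw=[0.0000 0.0000 0.0000]
After op 2 tick(3): ref=3.0000 raw=[6.0000 4.5000 3.3000]
After op 3 tick(10): ref=13.0000 raw=[26.0000 19.5000 14.3000]
After op 4 sync(2): ref=13.0000 raw=[26.0000 19.5000 13.0000]
Wrap final raw readings (mod 12): 26.0000 mod 12 = 2.0000; 19.5000 mod 12 = 7.5000; 13.0000 mod 12 = 1.0000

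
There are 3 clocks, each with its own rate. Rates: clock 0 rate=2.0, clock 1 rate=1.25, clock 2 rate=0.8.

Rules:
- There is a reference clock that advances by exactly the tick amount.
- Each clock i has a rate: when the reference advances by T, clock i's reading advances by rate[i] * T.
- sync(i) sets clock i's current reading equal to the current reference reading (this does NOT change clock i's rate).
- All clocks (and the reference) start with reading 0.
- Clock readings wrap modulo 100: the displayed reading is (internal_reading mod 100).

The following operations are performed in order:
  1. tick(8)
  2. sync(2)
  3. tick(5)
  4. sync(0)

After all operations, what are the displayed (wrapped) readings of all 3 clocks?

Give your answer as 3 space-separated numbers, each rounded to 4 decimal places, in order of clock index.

Answer: 13.0000 16.2500 12.0000

Derivation:
After op 1 tick(8): ref=8.0000 raw=[16.0000 10.0000 6.4000]
After op 2 sync(2): ref=8.0000 raw=[16.0000 10.0000 8.0000]
After op 3 tick(5): ref=13.0000 raw=[26.0000 16.2500 12.0000]
After op 4 sync(0): ref=13.0000 raw=[13.0000 16.2500 12.0000]
Wrap final raw readings (mod 100): 13.0000 mod 100 = 13.0000; 16.2500 mod 100 = 16.2500; 12.0000 mod 100 = 12.0000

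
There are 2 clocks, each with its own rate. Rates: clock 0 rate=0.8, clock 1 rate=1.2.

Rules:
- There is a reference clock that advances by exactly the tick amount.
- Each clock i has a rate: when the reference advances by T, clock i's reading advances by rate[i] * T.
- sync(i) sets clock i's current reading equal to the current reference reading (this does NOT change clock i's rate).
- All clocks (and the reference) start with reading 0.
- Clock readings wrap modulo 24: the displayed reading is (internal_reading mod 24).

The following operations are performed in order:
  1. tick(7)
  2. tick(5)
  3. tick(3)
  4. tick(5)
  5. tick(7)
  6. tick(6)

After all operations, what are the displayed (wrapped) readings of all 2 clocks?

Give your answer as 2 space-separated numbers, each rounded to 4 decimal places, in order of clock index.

Answer: 2.4000 15.6000

Derivation:
After op 1 tick(7): ref=7.0000 raw=[5.6000 8.4000]
After op 2 tick(5): ref=12.0000 raw=[9.6000 14.4000]
After op 3 tick(3): ref=15.0000 raw=[12.0000 18.0000]
After op 4 tick(5): ref=20.0000 raw=[16.0000 24.0000]
After op 5 tick(7): ref=27.0000 raw=[21.6000 32.4000]
After op 6 tick(6): ref=33.0000 raw=[26.4000 39.6000]
Wrap final raw readings (mod 24): 26.4000 mod 24 = 2.4000; 39.6000 mod 24 = 15.6000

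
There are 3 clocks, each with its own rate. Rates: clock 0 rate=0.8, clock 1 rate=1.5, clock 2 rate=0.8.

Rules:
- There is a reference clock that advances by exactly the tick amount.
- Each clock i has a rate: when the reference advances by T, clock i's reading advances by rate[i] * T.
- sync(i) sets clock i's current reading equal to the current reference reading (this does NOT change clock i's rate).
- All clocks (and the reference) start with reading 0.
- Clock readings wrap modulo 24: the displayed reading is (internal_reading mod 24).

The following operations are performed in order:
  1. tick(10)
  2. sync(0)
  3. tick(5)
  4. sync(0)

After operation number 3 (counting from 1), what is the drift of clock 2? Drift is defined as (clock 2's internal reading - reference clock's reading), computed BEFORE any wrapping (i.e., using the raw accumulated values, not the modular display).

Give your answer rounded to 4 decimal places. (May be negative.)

Answer: -3.0000

Derivation:
After op 1 tick(10): ref=10.0000 raw=[8.0000 15.0000 8.0000]
After op 2 sync(0): ref=10.0000 raw=[10.0000 15.0000 8.0000]
After op 3 tick(5): ref=15.0000 raw=[14.0000 22.5000 12.0000]
Drift of clock 2 after op 3: 12.0000 - 15.0000 = -3.0000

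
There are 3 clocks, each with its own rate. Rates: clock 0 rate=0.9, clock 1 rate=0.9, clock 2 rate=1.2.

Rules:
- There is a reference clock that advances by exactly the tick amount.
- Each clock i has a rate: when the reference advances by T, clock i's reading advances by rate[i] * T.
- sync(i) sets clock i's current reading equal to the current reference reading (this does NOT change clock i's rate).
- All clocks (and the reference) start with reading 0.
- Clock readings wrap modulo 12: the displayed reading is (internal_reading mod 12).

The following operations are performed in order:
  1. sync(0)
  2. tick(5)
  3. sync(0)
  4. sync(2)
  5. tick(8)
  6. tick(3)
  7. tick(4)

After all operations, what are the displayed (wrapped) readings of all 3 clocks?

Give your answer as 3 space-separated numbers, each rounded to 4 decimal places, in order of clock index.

After op 1 sync(0): ref=0.0000 raw=[0.0000 0.0000 0.0000]
After op 2 tick(5): ref=5.0000 raw=[4.5000 4.5000 6.0000]
After op 3 sync(0): ref=5.0000 raw=[5.0000 4.5000 6.0000]
After op 4 sync(2): ref=5.0000 raw=[5.0000 4.5000 5.0000]
After op 5 tick(8): ref=13.0000 raw=[12.2000 11.7000 14.6000]
After op 6 tick(3): ref=16.0000 raw=[14.9000 14.4000 18.2000]
After op 7 tick(4): ref=20.0000 raw=[18.5000 18.0000 23.0000]
Wrap final raw readings (mod 12): 18.5000 mod 12 = 6.5000; 18.0000 mod 12 = 6.0000; 23.0000 mod 12 = 11.0000

Answer: 6.5000 6.0000 11.0000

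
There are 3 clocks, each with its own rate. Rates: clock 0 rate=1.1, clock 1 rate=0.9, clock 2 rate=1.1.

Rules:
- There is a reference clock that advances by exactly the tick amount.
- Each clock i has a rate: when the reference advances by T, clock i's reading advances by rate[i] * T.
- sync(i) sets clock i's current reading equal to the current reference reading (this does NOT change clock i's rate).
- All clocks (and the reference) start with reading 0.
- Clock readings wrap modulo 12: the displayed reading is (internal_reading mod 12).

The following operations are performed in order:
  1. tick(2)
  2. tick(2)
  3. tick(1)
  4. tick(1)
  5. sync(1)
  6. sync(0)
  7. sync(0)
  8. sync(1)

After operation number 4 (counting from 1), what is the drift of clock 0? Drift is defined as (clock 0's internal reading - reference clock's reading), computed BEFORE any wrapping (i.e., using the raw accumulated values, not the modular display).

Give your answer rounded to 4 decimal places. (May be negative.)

After op 1 tick(2): ref=2.0000 raw=[2.2000 1.8000 2.2000]
After op 2 tick(2): ref=4.0000 raw=[4.4000 3.6000 4.4000]
After op 3 tick(1): ref=5.0000 raw=[5.5000 4.5000 5.5000]
After op 4 tick(1): ref=6.0000 raw=[6.6000 5.4000 6.6000]
Drift of clock 0 after op 4: 6.6000 - 6.0000 = 0.6000

Answer: 0.6000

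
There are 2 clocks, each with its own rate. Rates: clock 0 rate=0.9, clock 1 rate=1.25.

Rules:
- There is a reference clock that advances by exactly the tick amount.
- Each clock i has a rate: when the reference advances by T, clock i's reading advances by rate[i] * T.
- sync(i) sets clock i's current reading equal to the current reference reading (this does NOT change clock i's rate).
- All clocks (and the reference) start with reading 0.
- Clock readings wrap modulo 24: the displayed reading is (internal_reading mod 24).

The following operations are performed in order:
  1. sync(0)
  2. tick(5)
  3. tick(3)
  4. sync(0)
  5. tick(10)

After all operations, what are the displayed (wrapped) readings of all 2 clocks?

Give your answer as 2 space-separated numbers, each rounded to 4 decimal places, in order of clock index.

Answer: 17.0000 22.5000

Derivation:
After op 1 sync(0): ref=0.0000 raw=[0.0000 0.0000]
After op 2 tick(5): ref=5.0000 raw=[4.5000 6.2500]
After op 3 tick(3): ref=8.0000 raw=[7.2000 10.0000]
After op 4 sync(0): ref=8.0000 raw=[8.0000 10.0000]
After op 5 tick(10): ref=18.0000 raw=[17.0000 22.5000]
Wrap final raw readings (mod 24): 17.0000 mod 24 = 17.0000; 22.5000 mod 24 = 22.5000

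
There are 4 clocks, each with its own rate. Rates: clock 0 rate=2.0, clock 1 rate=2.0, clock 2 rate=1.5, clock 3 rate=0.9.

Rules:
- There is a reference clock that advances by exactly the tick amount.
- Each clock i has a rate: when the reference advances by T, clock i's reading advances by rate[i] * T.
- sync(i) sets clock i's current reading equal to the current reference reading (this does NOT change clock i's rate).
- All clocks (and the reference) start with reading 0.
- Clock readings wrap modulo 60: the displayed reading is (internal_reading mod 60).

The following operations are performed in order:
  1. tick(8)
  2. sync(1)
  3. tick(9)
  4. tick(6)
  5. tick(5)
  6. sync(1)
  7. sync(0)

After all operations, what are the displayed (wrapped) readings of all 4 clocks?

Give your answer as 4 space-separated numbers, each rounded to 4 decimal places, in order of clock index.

Answer: 28.0000 28.0000 42.0000 25.2000

Derivation:
After op 1 tick(8): ref=8.0000 raw=[16.0000 16.0000 12.0000 7.2000]
After op 2 sync(1): ref=8.0000 raw=[16.0000 8.0000 12.0000 7.2000]
After op 3 tick(9): ref=17.0000 raw=[34.0000 26.0000 25.5000 15.3000]
After op 4 tick(6): ref=23.0000 raw=[46.0000 38.0000 34.5000 20.7000]
After op 5 tick(5): ref=28.0000 raw=[56.0000 48.0000 42.0000 25.2000]
After op 6 sync(1): ref=28.0000 raw=[56.0000 28.0000 42.0000 25.2000]
After op 7 sync(0): ref=28.0000 raw=[28.0000 28.0000 42.0000 25.2000]
Wrap final raw readings (mod 60): 28.0000 mod 60 = 28.0000; 28.0000 mod 60 = 28.0000; 42.0000 mod 60 = 42.0000; 25.2000 mod 60 = 25.2000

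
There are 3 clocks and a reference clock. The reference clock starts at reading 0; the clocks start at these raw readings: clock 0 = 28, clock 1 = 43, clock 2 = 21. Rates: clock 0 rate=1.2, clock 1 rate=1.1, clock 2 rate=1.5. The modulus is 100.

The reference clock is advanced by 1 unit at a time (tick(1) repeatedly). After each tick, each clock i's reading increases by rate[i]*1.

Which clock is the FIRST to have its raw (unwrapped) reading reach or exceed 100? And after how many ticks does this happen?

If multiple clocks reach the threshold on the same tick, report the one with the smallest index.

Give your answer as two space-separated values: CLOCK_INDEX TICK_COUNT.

Answer: 1 52

Derivation:
clock 0: start=28, rate=1.2, needs 100-28 = 72; ticks = ceil(72/1.2) = ceil(60.0000) = 60; reading at tick 60 = 28 + 1.2*60 = 100.0000
clock 1: start=43, rate=1.1, needs 100-43 = 57; ticks = ceil(57/1.1) = ceil(51.8182) = 52; reading at tick 52 = 43 + 1.1*52 = 100.2000
clock 2: start=21, rate=1.5, needs 100-21 = 79; ticks = ceil(79/1.5) = ceil(52.6667) = 53; reading at tick 53 = 21 + 1.5*53 = 100.5000
Minimum tick count = 52; winners = [1]; smallest index = 1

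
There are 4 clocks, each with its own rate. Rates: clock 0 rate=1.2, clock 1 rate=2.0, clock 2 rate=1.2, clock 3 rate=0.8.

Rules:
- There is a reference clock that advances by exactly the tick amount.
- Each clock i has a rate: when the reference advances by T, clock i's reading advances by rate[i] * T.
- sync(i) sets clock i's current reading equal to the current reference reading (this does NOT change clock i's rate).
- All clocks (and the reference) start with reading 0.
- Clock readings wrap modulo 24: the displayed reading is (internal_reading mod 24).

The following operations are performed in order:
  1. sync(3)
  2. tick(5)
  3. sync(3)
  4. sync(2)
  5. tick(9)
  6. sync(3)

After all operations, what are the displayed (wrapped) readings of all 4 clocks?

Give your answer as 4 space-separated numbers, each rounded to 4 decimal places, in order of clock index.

Answer: 16.8000 4.0000 15.8000 14.0000

Derivation:
After op 1 sync(3): ref=0.0000 raw=[0.0000 0.0000 0.0000 0.0000]
After op 2 tick(5): ref=5.0000 raw=[6.0000 10.0000 6.0000 4.0000]
After op 3 sync(3): ref=5.0000 raw=[6.0000 10.0000 6.0000 5.0000]
After op 4 sync(2): ref=5.0000 raw=[6.0000 10.0000 5.0000 5.0000]
After op 5 tick(9): ref=14.0000 raw=[16.8000 28.0000 15.8000 12.2000]
After op 6 sync(3): ref=14.0000 raw=[16.8000 28.0000 15.8000 14.0000]
Wrap final raw readings (mod 24): 16.8000 mod 24 = 16.8000; 28.0000 mod 24 = 4.0000; 15.8000 mod 24 = 15.8000; 14.0000 mod 24 = 14.0000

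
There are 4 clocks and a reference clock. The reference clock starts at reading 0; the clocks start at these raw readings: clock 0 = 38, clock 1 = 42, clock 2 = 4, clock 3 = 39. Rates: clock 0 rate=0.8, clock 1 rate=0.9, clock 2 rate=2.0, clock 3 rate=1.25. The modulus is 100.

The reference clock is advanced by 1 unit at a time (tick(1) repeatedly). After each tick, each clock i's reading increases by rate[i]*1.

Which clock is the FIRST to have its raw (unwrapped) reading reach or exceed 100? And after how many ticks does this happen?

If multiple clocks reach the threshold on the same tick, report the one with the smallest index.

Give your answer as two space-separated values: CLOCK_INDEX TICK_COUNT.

clock 0: start=38, rate=0.8, needs 100-38 = 62; ticks = ceil(62/0.8) = ceil(77.5000) = 78; reading at tick 78 = 38 + 0.8*78 = 100.4000
clock 1: start=42, rate=0.9, needs 100-42 = 58; ticks = ceil(58/0.9) = ceil(64.4444) = 65; reading at tick 65 = 42 + 0.9*65 = 100.5000
clock 2: start=4, rate=2.0, needs 100-4 = 96; ticks = ceil(96/2.0) = ceil(48.0000) = 48; reading at tick 48 = 4 + 2.0*48 = 100.0000
clock 3: start=39, rate=1.25, needs 100-39 = 61; ticks = ceil(61/1.25) = ceil(48.8000) = 49; reading at tick 49 = 39 + 1.25*49 = 100.2500
Minimum tick count = 48; winners = [2]; smallest index = 2

Answer: 2 48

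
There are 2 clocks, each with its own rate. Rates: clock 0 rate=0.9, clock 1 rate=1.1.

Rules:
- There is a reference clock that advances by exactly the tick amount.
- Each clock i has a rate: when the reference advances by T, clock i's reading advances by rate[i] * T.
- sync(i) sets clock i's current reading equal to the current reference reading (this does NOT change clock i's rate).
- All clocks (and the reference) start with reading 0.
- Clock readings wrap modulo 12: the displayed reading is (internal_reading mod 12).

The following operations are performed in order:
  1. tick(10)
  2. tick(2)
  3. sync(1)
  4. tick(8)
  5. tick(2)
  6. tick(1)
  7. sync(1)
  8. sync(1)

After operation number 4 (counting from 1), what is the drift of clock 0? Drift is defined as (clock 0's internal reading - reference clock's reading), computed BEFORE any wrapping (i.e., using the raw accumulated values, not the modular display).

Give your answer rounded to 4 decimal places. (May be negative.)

After op 1 tick(10): ref=10.0000 raw=[9.0000 11.0000]
After op 2 tick(2): ref=12.0000 raw=[10.8000 13.2000]
After op 3 sync(1): ref=12.0000 raw=[10.8000 12.0000]
After op 4 tick(8): ref=20.0000 raw=[18.0000 20.8000]
Drift of clock 0 after op 4: 18.0000 - 20.0000 = -2.0000

Answer: -2.0000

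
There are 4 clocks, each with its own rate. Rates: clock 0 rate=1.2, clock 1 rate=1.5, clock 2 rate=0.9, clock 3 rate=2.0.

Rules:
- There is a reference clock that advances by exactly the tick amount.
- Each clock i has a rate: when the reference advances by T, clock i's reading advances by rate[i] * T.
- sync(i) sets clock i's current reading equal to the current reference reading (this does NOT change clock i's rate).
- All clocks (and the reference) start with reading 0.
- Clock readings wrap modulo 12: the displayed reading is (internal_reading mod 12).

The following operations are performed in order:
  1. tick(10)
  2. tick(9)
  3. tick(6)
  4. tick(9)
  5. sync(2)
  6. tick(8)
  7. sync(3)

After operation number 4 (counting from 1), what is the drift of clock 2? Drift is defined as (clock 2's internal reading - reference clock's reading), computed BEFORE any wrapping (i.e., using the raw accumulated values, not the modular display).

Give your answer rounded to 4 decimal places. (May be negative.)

After op 1 tick(10): ref=10.0000 raw=[12.0000 15.0000 9.0000 20.0000]
After op 2 tick(9): ref=19.0000 raw=[22.8000 28.5000 17.1000 38.0000]
After op 3 tick(6): ref=25.0000 raw=[30.0000 37.5000 22.5000 50.0000]
After op 4 tick(9): ref=34.0000 raw=[40.8000 51.0000 30.6000 68.0000]
Drift of clock 2 after op 4: 30.6000 - 34.0000 = -3.4000

Answer: -3.4000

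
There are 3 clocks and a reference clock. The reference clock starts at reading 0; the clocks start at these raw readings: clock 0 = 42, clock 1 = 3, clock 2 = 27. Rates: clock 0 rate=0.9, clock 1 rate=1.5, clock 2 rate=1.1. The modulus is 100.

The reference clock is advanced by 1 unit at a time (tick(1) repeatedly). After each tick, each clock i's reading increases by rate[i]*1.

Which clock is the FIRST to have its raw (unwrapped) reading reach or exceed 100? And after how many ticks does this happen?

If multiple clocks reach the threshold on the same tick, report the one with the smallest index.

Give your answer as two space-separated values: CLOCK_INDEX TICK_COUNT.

Answer: 0 65

Derivation:
clock 0: start=42, rate=0.9, needs 100-42 = 58; ticks = ceil(58/0.9) = ceil(64.4444) = 65; reading at tick 65 = 42 + 0.9*65 = 100.5000
clock 1: start=3, rate=1.5, needs 100-3 = 97; ticks = ceil(97/1.5) = ceil(64.6667) = 65; reading at tick 65 = 3 + 1.5*65 = 100.5000
clock 2: start=27, rate=1.1, needs 100-27 = 73; ticks = ceil(73/1.1) = ceil(66.3636) = 67; reading at tick 67 = 27 + 1.1*67 = 100.7000
Minimum tick count = 65; winners = [0, 1]; smallest index = 0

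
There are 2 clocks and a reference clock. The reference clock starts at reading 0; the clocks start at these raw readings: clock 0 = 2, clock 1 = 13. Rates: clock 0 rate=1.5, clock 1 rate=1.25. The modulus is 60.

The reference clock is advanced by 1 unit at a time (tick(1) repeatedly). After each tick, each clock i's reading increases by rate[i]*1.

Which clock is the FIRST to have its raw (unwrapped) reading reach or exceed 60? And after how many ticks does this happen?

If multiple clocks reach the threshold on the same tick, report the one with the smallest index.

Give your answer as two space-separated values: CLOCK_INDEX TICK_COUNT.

Answer: 1 38

Derivation:
clock 0: start=2, rate=1.5, needs 60-2 = 58; ticks = ceil(58/1.5) = ceil(38.6667) = 39; reading at tick 39 = 2 + 1.5*39 = 60.5000
clock 1: start=13, rate=1.25, needs 60-13 = 47; ticks = ceil(47/1.25) = ceil(37.6000) = 38; reading at tick 38 = 13 + 1.25*38 = 60.5000
Minimum tick count = 38; winners = [1]; smallest index = 1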